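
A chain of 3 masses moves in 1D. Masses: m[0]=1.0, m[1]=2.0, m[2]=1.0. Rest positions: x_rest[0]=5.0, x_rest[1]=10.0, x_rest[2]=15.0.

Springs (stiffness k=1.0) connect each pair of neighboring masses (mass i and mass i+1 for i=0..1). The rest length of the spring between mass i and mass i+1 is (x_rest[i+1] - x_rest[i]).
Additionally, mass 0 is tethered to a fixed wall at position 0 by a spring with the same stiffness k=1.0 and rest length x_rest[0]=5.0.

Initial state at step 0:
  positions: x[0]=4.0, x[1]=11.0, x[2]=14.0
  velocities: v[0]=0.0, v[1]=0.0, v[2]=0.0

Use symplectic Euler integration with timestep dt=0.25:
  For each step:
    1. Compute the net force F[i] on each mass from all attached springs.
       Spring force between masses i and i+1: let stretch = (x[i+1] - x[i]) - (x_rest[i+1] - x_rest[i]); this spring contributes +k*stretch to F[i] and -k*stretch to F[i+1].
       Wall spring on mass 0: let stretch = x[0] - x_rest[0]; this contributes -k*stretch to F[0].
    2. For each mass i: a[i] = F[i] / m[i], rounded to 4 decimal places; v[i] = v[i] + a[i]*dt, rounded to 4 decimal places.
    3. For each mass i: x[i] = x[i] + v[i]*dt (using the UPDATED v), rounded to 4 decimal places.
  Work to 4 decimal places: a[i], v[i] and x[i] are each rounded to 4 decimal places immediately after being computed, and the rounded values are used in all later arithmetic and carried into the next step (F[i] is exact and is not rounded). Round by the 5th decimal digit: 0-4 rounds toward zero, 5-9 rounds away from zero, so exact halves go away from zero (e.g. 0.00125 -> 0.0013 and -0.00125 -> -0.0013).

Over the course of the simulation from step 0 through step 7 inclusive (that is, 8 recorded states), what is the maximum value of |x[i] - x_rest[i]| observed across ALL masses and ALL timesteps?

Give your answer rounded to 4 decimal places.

Step 0: x=[4.0000 11.0000 14.0000] v=[0.0000 0.0000 0.0000]
Step 1: x=[4.1875 10.8750 14.1250] v=[0.7500 -0.5000 0.5000]
Step 2: x=[4.5313 10.6426 14.3594] v=[1.3750 -0.9297 0.9375]
Step 3: x=[4.9738 10.3354 14.6740] v=[1.7700 -1.2290 1.2583]
Step 4: x=[5.4406 9.9962 15.0299] v=[1.8670 -1.3569 1.4237]
Step 5: x=[5.8521 9.6719 15.3837] v=[1.6458 -1.2971 1.4153]
Step 6: x=[6.1365 9.4068 15.6931] v=[1.1377 -1.0606 1.2374]
Step 7: x=[6.2418 9.2359 15.9221] v=[0.4212 -0.6836 0.9158]
Max displacement = 1.2418

Answer: 1.2418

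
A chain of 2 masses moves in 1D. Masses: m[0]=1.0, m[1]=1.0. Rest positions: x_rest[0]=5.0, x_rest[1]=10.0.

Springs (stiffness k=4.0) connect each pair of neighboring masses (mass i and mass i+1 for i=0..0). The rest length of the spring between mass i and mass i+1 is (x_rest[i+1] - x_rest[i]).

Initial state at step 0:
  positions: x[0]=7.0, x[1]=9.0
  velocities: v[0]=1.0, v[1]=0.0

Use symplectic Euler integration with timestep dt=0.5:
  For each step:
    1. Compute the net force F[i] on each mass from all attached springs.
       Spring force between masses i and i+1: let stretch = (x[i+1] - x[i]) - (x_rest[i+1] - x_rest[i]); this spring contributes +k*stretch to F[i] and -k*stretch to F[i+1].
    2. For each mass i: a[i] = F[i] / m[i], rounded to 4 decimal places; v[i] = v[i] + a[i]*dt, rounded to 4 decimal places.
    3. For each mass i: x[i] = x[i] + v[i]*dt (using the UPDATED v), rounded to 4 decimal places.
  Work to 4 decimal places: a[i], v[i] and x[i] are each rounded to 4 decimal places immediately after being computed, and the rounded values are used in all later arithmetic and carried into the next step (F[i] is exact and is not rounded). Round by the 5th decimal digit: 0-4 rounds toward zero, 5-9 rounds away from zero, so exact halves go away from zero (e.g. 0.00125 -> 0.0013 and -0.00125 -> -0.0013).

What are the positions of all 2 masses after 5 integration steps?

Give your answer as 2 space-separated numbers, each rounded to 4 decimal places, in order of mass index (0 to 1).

Answer: 5.5000 13.0000

Derivation:
Step 0: x=[7.0000 9.0000] v=[1.0000 0.0000]
Step 1: x=[4.5000 12.0000] v=[-5.0000 6.0000]
Step 2: x=[4.5000 12.5000] v=[0.0000 1.0000]
Step 3: x=[7.5000 10.0000] v=[6.0000 -5.0000]
Step 4: x=[8.0000 10.0000] v=[1.0000 0.0000]
Step 5: x=[5.5000 13.0000] v=[-5.0000 6.0000]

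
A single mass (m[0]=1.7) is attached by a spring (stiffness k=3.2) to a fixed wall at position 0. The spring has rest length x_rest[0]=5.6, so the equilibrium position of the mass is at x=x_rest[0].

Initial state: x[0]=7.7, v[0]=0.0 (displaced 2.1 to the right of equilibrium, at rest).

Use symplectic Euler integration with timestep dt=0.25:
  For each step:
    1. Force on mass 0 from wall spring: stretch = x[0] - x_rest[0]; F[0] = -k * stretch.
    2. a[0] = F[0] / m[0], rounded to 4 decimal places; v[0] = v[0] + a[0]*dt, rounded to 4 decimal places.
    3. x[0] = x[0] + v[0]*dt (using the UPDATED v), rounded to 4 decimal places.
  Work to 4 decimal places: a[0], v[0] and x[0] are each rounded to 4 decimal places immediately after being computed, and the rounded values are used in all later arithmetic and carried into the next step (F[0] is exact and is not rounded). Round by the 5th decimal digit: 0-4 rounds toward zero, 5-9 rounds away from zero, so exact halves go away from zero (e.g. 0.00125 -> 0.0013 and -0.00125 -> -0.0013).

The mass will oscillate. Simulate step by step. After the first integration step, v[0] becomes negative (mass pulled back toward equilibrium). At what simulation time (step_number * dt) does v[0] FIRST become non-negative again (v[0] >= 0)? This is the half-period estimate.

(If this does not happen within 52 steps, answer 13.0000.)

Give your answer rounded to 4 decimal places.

Step 0: x=[7.7000] v=[0.0000]
Step 1: x=[7.4530] v=[-0.9882]
Step 2: x=[6.9880] v=[-1.8602]
Step 3: x=[6.3597] v=[-2.5134]
Step 4: x=[5.6420] v=[-2.8709]
Step 5: x=[4.9193] v=[-2.8907]
Step 6: x=[4.2767] v=[-2.5704]
Step 7: x=[3.7898] v=[-1.9477]
Step 8: x=[3.5158] v=[-1.0959]
Step 9: x=[3.4870] v=[-0.1151]
Step 10: x=[3.7068] v=[0.8793]
First v>=0 after going negative at step 10, time=2.5000

Answer: 2.5000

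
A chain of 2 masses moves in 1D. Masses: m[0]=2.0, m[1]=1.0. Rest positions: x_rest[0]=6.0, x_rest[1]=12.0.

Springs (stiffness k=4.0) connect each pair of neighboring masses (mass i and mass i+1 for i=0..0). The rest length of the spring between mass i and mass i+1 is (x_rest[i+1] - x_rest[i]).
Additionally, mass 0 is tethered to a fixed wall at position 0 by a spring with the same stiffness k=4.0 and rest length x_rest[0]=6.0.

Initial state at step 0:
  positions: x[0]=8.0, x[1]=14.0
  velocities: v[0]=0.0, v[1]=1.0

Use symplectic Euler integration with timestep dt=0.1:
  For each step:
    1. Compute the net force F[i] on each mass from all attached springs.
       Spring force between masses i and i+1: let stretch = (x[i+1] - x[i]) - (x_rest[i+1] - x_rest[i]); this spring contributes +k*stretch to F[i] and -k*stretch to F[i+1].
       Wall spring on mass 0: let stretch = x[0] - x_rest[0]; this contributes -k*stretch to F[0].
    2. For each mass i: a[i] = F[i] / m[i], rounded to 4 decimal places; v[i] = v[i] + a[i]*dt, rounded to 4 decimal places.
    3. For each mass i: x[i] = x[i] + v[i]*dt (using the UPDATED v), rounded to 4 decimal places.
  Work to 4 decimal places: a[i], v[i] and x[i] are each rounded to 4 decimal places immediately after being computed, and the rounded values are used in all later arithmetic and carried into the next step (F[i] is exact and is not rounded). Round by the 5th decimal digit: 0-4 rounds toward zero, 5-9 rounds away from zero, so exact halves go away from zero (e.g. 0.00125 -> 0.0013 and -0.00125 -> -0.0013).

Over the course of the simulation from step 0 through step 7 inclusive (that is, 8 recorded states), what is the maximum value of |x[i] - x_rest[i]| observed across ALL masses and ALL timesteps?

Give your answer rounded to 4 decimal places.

Answer: 2.3724

Derivation:
Step 0: x=[8.0000 14.0000] v=[0.0000 1.0000]
Step 1: x=[7.9600 14.1000] v=[-0.4000 1.0000]
Step 2: x=[7.8836 14.1944] v=[-0.7640 0.9440]
Step 3: x=[7.7757 14.2764] v=[-1.0786 0.8197]
Step 4: x=[7.6423 14.3383] v=[-1.3336 0.6194]
Step 5: x=[7.4900 14.3724] v=[-1.5229 0.3410]
Step 6: x=[7.3256 14.3712] v=[-1.6444 -0.0120]
Step 7: x=[7.1556 14.3282] v=[-1.7004 -0.4302]
Max displacement = 2.3724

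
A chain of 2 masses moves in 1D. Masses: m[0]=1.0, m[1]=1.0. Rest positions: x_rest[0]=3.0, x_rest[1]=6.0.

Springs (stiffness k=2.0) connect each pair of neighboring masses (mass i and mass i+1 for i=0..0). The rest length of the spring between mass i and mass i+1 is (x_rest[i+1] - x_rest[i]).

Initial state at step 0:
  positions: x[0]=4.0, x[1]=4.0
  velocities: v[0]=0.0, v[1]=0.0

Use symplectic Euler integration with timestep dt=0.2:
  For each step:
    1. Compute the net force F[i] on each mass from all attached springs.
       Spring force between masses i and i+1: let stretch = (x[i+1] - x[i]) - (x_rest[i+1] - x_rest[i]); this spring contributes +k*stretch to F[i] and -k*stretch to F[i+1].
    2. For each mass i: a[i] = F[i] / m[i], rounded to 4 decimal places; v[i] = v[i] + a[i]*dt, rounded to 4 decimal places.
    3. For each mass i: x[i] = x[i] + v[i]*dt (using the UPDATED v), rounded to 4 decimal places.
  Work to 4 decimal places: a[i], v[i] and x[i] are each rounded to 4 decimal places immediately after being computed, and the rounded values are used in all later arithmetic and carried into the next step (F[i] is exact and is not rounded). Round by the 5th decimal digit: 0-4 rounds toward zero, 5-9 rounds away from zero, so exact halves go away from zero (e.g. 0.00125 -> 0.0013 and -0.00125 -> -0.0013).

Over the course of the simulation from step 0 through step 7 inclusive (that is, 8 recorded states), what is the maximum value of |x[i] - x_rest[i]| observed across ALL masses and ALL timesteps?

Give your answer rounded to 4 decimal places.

Answer: 2.0197

Derivation:
Step 0: x=[4.0000 4.0000] v=[0.0000 0.0000]
Step 1: x=[3.7600 4.2400] v=[-1.2000 1.2000]
Step 2: x=[3.3184 4.6816] v=[-2.2080 2.2080]
Step 3: x=[2.7459 5.2541] v=[-2.8627 2.8627]
Step 4: x=[2.1340 5.8660] v=[-3.0594 3.0594]
Step 5: x=[1.5807 6.4193] v=[-2.7666 2.7666]
Step 6: x=[1.1745 6.8255] v=[-2.0312 2.0312]
Step 7: x=[0.9803 7.0197] v=[-0.9708 0.9708]
Max displacement = 2.0197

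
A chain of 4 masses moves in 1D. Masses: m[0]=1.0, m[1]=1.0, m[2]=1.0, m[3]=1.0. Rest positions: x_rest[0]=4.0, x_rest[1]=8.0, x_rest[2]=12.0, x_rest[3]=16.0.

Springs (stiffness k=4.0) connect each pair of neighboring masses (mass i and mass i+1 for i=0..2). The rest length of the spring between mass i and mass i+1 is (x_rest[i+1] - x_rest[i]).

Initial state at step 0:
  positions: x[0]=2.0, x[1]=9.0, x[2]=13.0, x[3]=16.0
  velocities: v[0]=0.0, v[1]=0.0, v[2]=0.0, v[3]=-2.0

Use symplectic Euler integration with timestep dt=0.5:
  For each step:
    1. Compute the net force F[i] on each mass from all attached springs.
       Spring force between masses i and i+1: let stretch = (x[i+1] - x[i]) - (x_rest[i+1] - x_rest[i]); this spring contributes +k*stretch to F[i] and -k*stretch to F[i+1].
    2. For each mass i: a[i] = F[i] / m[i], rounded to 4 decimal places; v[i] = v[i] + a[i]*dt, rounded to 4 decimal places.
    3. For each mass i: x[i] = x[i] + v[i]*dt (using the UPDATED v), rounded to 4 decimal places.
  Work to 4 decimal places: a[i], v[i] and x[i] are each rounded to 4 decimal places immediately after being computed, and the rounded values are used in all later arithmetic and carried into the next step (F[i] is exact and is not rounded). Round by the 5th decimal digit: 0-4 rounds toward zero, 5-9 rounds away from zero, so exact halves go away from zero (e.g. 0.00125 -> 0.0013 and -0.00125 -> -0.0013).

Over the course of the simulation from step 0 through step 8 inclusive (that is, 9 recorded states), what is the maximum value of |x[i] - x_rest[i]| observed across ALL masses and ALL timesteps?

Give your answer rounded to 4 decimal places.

Step 0: x=[2.0000 9.0000 13.0000 16.0000] v=[0.0000 0.0000 0.0000 -2.0000]
Step 1: x=[5.0000 6.0000 12.0000 16.0000] v=[6.0000 -6.0000 -2.0000 0.0000]
Step 2: x=[5.0000 8.0000 9.0000 16.0000] v=[0.0000 4.0000 -6.0000 0.0000]
Step 3: x=[4.0000 8.0000 12.0000 13.0000] v=[-2.0000 0.0000 6.0000 -6.0000]
Step 4: x=[3.0000 8.0000 12.0000 13.0000] v=[-2.0000 0.0000 0.0000 0.0000]
Step 5: x=[3.0000 7.0000 9.0000 16.0000] v=[0.0000 -2.0000 -6.0000 6.0000]
Step 6: x=[3.0000 4.0000 11.0000 16.0000] v=[0.0000 -6.0000 4.0000 0.0000]
Step 7: x=[0.0000 7.0000 11.0000 15.0000] v=[-6.0000 6.0000 0.0000 -2.0000]
Step 8: x=[0.0000 7.0000 11.0000 14.0000] v=[0.0000 0.0000 0.0000 -2.0000]
Max displacement = 4.0000

Answer: 4.0000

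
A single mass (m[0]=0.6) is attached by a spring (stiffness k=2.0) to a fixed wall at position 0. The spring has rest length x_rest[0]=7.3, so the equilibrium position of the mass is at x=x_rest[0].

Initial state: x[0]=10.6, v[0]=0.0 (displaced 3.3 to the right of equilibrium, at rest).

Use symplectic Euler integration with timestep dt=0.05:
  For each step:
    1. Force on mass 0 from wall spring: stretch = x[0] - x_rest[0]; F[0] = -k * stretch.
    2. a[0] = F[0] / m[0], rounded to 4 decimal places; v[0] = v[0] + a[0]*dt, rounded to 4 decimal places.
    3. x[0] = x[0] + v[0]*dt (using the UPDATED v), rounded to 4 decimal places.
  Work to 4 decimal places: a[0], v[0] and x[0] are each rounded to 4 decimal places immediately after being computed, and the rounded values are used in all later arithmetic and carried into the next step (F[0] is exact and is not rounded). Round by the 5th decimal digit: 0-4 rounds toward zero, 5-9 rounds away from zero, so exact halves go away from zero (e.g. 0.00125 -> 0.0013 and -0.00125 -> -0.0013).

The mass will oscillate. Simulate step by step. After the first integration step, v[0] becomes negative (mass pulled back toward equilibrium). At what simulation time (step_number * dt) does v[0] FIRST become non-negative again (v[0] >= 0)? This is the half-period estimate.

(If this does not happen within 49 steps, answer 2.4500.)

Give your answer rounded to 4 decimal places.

Step 0: x=[10.6000] v=[0.0000]
Step 1: x=[10.5725] v=[-0.5500]
Step 2: x=[10.5177] v=[-1.0954]
Step 3: x=[10.4361] v=[-1.6317]
Step 4: x=[10.3284] v=[-2.1544]
Step 5: x=[10.1954] v=[-2.6591]
Step 6: x=[10.0383] v=[-3.1417]
Step 7: x=[9.8584] v=[-3.5981]
Step 8: x=[9.6572] v=[-4.0245]
Step 9: x=[9.4363] v=[-4.4174]
Step 10: x=[9.1976] v=[-4.7735]
Step 11: x=[8.9431] v=[-5.0898]
Step 12: x=[8.6749] v=[-5.3637]
Step 13: x=[8.3953] v=[-5.5929]
Step 14: x=[8.1065] v=[-5.7755]
Step 15: x=[7.8110] v=[-5.9099]
Step 16: x=[7.5112] v=[-5.9951]
Step 17: x=[7.2097] v=[-6.0303]
Step 18: x=[6.9089] v=[-6.0153]
Step 19: x=[6.6114] v=[-5.9501]
Step 20: x=[6.3196] v=[-5.8353]
Step 21: x=[6.0360] v=[-5.6719]
Step 22: x=[5.7629] v=[-5.4612]
Step 23: x=[5.5027] v=[-5.2050]
Step 24: x=[5.2574] v=[-4.9055]
Step 25: x=[5.0291] v=[-4.5651]
Step 26: x=[4.8198] v=[-4.1866]
Step 27: x=[4.6311] v=[-3.7732]
Step 28: x=[4.4647] v=[-3.3284]
Step 29: x=[4.3219] v=[-2.8559]
Step 30: x=[4.2039] v=[-2.3596]
Step 31: x=[4.1117] v=[-1.8436]
Step 32: x=[4.0461] v=[-1.3122]
Step 33: x=[4.0076] v=[-0.7699]
Step 34: x=[3.9965] v=[-0.2212]
Step 35: x=[4.0130] v=[0.3294]
First v>=0 after going negative at step 35, time=1.7500

Answer: 1.7500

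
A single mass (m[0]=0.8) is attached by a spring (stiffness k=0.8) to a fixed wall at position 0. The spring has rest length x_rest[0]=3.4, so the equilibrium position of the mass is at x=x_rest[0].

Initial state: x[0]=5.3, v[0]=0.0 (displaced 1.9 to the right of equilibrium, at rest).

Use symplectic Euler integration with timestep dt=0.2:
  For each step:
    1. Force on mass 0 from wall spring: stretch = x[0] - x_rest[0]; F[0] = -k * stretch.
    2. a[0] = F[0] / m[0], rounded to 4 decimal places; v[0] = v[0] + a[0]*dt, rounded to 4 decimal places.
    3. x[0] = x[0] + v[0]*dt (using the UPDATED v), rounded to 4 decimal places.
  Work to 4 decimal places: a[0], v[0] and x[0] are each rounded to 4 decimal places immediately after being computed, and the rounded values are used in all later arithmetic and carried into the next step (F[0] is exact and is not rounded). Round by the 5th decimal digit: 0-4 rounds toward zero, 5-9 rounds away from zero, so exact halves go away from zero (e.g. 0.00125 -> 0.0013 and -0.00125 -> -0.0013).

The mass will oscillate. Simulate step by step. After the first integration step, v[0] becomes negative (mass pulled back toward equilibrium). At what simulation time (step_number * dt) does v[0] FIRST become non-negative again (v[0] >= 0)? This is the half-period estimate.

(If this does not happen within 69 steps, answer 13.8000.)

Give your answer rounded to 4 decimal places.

Answer: 3.2000

Derivation:
Step 0: x=[5.3000] v=[0.0000]
Step 1: x=[5.2240] v=[-0.3800]
Step 2: x=[5.0750] v=[-0.7448]
Step 3: x=[4.8590] v=[-1.0798]
Step 4: x=[4.5847] v=[-1.3716]
Step 5: x=[4.2630] v=[-1.6085]
Step 6: x=[3.9068] v=[-1.7811]
Step 7: x=[3.5303] v=[-1.8825]
Step 8: x=[3.1486] v=[-1.9086]
Step 9: x=[2.7769] v=[-1.8583]
Step 10: x=[2.4302] v=[-1.7337]
Step 11: x=[2.1223] v=[-1.5397]
Step 12: x=[1.8655] v=[-1.2842]
Step 13: x=[1.6700] v=[-0.9773]
Step 14: x=[1.5437] v=[-0.6313]
Step 15: x=[1.4917] v=[-0.2600]
Step 16: x=[1.5160] v=[0.1217]
First v>=0 after going negative at step 16, time=3.2000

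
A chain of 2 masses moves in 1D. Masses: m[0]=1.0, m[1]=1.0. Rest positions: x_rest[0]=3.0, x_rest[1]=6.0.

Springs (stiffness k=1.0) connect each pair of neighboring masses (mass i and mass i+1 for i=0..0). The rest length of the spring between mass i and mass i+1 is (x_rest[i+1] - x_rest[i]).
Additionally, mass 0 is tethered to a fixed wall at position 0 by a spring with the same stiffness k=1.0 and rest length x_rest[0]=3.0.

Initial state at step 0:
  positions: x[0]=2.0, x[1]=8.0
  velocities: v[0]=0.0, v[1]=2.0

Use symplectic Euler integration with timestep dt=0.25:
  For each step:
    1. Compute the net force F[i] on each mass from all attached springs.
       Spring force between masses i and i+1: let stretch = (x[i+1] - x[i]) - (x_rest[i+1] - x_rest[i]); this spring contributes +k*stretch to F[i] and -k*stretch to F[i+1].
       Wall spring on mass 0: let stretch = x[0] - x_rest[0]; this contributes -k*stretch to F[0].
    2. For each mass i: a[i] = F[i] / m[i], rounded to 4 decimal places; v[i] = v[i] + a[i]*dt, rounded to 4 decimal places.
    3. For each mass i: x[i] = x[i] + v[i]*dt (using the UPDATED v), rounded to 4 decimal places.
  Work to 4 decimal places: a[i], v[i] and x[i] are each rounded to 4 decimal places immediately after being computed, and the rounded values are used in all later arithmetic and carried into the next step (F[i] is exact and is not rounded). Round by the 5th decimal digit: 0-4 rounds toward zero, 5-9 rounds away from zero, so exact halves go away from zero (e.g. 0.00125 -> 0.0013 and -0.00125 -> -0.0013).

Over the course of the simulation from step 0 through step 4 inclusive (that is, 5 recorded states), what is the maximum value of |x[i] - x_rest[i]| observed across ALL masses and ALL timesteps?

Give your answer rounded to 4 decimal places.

Answer: 2.4336

Derivation:
Step 0: x=[2.0000 8.0000] v=[0.0000 2.0000]
Step 1: x=[2.2500 8.3125] v=[1.0000 1.2500]
Step 2: x=[2.7383 8.4336] v=[1.9531 0.4844]
Step 3: x=[3.4114 8.3863] v=[2.6924 -0.1894]
Step 4: x=[4.1822 8.2155] v=[3.0833 -0.6831]
Max displacement = 2.4336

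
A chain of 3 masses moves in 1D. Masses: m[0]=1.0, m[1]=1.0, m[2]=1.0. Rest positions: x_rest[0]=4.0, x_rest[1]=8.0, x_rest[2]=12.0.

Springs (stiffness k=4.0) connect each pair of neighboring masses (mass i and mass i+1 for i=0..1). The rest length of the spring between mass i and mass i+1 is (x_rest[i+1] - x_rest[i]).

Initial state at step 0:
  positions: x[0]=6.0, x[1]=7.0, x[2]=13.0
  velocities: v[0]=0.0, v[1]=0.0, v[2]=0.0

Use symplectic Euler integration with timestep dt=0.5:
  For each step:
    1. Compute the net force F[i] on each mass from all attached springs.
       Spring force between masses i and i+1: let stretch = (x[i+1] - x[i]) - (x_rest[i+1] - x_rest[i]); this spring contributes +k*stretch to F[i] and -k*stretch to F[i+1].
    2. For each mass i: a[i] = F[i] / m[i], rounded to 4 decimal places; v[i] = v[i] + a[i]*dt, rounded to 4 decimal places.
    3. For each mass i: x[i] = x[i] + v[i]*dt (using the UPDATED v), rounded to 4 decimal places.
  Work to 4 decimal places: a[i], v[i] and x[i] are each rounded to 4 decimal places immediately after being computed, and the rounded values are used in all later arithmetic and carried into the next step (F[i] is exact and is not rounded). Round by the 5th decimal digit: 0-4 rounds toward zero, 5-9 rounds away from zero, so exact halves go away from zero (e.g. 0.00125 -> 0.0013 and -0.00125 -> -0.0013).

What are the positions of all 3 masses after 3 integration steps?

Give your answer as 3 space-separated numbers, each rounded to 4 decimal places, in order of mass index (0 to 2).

Answer: 5.0000 7.0000 14.0000

Derivation:
Step 0: x=[6.0000 7.0000 13.0000] v=[0.0000 0.0000 0.0000]
Step 1: x=[3.0000 12.0000 11.0000] v=[-6.0000 10.0000 -4.0000]
Step 2: x=[5.0000 7.0000 14.0000] v=[4.0000 -10.0000 6.0000]
Step 3: x=[5.0000 7.0000 14.0000] v=[0.0000 0.0000 0.0000]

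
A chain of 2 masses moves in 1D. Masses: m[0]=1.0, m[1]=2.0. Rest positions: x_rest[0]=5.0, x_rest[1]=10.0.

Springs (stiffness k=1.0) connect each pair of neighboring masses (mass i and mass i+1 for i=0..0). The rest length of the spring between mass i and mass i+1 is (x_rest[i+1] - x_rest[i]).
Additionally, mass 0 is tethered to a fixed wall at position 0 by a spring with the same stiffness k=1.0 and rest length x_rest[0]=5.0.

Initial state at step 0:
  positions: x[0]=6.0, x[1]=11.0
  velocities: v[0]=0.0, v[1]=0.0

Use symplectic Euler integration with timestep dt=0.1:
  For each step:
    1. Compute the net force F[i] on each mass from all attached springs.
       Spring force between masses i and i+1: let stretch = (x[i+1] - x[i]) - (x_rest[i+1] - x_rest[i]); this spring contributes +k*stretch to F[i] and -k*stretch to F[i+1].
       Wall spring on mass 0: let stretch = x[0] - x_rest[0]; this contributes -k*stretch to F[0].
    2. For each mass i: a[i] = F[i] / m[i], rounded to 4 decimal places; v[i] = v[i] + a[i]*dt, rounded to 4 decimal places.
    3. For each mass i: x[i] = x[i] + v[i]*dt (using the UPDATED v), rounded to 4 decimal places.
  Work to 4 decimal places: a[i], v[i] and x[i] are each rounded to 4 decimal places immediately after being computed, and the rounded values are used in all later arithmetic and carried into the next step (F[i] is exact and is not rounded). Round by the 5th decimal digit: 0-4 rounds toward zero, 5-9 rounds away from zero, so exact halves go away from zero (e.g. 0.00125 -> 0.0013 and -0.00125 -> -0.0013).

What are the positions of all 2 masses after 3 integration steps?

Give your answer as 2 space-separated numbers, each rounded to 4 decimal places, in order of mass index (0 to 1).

Step 0: x=[6.0000 11.0000] v=[0.0000 0.0000]
Step 1: x=[5.9900 11.0000] v=[-0.1000 0.0000]
Step 2: x=[5.9702 11.0000] v=[-0.1980 -0.0005]
Step 3: x=[5.9410 10.9998] v=[-0.2920 -0.0020]

Answer: 5.9410 10.9998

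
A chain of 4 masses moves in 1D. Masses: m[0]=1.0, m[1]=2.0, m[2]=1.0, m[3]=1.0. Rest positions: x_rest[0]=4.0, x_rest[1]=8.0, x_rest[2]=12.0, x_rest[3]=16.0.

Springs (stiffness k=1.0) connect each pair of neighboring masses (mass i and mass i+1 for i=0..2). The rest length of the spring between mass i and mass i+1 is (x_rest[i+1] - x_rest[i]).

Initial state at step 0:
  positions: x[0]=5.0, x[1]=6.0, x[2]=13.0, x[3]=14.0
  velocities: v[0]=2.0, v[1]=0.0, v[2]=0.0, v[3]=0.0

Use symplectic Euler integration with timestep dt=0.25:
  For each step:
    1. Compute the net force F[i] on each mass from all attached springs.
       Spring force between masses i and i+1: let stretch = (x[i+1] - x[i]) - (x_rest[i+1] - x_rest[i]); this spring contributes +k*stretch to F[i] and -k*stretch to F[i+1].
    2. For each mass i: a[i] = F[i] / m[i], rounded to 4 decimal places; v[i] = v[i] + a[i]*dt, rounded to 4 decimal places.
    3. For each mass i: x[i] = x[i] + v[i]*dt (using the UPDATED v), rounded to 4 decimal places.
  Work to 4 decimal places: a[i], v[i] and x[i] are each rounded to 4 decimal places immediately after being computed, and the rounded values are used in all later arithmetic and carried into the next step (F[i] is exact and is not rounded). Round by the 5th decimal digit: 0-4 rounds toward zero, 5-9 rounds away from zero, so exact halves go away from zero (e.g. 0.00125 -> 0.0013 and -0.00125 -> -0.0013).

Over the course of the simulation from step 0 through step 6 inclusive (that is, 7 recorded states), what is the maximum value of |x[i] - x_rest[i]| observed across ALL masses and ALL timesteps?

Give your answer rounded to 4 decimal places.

Step 0: x=[5.0000 6.0000 13.0000 14.0000] v=[2.0000 0.0000 0.0000 0.0000]
Step 1: x=[5.3125 6.1875 12.6250 14.1875] v=[1.2500 0.7500 -1.5000 0.7500]
Step 2: x=[5.4297 6.5488 11.9453 14.5274] v=[0.4688 1.4453 -2.7188 1.3594]
Step 3: x=[5.3669 7.0438 11.0897 14.9559] v=[-0.2514 1.9800 -3.4224 1.7139]
Step 4: x=[5.1589 7.6128 10.2229 15.3928] v=[-0.8322 2.2761 -3.4673 1.7474]
Step 5: x=[4.8542 8.1867 9.5161 15.7565] v=[-1.2187 2.2956 -2.8274 1.4549]
Step 6: x=[4.5078 8.6980 9.1162 15.9802] v=[-1.3856 2.0452 -1.5997 0.8948]
Max displacement = 2.8838

Answer: 2.8838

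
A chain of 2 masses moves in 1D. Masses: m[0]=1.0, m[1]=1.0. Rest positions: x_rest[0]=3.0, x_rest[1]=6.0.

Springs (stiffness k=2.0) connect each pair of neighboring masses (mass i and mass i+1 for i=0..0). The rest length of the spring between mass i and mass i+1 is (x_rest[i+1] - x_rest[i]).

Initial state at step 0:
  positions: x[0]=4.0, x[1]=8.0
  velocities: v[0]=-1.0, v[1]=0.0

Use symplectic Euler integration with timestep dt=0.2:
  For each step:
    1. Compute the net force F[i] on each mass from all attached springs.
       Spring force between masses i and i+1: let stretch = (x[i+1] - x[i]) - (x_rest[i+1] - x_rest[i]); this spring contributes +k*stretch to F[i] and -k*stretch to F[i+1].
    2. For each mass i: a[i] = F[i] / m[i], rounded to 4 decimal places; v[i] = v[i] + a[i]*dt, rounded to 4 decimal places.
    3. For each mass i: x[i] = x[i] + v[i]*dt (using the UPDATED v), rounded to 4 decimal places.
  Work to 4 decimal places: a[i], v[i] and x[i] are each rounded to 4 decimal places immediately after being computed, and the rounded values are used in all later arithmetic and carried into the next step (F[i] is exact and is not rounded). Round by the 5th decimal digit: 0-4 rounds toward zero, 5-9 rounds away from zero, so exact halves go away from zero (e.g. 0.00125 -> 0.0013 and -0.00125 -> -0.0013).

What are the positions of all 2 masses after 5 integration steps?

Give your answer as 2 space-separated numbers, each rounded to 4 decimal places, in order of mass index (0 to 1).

Step 0: x=[4.0000 8.0000] v=[-1.0000 0.0000]
Step 1: x=[3.8800 7.9200] v=[-0.6000 -0.4000]
Step 2: x=[3.8432 7.7568] v=[-0.1840 -0.8160]
Step 3: x=[3.8795 7.5205] v=[0.1814 -1.1814]
Step 4: x=[3.9671 7.2329] v=[0.4378 -1.4378]
Step 5: x=[4.0759 6.9241] v=[0.5441 -1.5441]

Answer: 4.0759 6.9241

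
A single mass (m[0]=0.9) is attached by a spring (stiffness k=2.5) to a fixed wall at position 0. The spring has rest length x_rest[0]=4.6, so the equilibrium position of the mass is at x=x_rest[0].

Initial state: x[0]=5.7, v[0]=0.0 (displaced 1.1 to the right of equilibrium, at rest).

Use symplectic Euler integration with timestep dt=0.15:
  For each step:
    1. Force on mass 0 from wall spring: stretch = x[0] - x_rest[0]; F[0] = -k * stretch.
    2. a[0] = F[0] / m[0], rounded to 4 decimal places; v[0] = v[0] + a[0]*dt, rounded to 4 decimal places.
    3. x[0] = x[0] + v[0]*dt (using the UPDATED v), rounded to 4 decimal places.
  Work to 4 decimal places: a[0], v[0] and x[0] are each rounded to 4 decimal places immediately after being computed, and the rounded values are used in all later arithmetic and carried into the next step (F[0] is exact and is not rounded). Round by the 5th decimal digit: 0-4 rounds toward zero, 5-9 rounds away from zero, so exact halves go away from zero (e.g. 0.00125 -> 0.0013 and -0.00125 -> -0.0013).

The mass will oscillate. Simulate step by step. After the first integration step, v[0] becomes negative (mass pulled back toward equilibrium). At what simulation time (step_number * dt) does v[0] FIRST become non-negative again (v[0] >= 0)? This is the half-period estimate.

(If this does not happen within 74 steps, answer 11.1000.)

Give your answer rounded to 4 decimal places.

Answer: 1.9500

Derivation:
Step 0: x=[5.7000] v=[0.0000]
Step 1: x=[5.6313] v=[-0.4583]
Step 2: x=[5.4981] v=[-0.8880]
Step 3: x=[5.3088] v=[-1.2622]
Step 4: x=[5.0752] v=[-1.5575]
Step 5: x=[4.8119] v=[-1.7555]
Step 6: x=[4.5353] v=[-1.8438]
Step 7: x=[4.2628] v=[-1.8168]
Step 8: x=[4.0114] v=[-1.6763]
Step 9: x=[3.7967] v=[-1.4311]
Step 10: x=[3.6322] v=[-1.0964]
Step 11: x=[3.5282] v=[-0.6932]
Step 12: x=[3.4912] v=[-0.2466]
Step 13: x=[3.5235] v=[0.2154]
First v>=0 after going negative at step 13, time=1.9500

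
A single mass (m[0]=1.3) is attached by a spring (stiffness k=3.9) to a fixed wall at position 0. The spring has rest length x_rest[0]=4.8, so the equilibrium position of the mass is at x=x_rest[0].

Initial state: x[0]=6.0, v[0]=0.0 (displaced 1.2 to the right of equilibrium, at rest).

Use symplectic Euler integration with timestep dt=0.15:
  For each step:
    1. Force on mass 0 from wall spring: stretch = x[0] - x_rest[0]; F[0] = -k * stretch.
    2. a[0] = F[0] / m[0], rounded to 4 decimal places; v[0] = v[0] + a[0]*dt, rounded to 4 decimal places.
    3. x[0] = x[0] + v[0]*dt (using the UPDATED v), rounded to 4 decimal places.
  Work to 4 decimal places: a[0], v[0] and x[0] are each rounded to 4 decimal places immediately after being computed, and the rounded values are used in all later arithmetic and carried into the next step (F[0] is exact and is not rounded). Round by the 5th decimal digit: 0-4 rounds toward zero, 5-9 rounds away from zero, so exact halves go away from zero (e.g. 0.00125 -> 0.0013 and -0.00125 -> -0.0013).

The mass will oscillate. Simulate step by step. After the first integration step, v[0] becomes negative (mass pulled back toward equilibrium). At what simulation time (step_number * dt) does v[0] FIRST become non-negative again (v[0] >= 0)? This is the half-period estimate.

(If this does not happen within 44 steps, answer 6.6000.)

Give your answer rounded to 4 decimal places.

Answer: 1.9500

Derivation:
Step 0: x=[6.0000] v=[0.0000]
Step 1: x=[5.9190] v=[-0.5400]
Step 2: x=[5.7625] v=[-1.0436]
Step 3: x=[5.5410] v=[-1.4767]
Step 4: x=[5.2695] v=[-1.8102]
Step 5: x=[4.9663] v=[-2.0215]
Step 6: x=[4.6519] v=[-2.0963]
Step 7: x=[4.3474] v=[-2.0297]
Step 8: x=[4.0735] v=[-1.8260]
Step 9: x=[3.8486] v=[-1.4991]
Step 10: x=[3.6880] v=[-1.0710]
Step 11: x=[3.6024] v=[-0.5706]
Step 12: x=[3.5976] v=[-0.0317]
Step 13: x=[3.6740] v=[0.5094]
First v>=0 after going negative at step 13, time=1.9500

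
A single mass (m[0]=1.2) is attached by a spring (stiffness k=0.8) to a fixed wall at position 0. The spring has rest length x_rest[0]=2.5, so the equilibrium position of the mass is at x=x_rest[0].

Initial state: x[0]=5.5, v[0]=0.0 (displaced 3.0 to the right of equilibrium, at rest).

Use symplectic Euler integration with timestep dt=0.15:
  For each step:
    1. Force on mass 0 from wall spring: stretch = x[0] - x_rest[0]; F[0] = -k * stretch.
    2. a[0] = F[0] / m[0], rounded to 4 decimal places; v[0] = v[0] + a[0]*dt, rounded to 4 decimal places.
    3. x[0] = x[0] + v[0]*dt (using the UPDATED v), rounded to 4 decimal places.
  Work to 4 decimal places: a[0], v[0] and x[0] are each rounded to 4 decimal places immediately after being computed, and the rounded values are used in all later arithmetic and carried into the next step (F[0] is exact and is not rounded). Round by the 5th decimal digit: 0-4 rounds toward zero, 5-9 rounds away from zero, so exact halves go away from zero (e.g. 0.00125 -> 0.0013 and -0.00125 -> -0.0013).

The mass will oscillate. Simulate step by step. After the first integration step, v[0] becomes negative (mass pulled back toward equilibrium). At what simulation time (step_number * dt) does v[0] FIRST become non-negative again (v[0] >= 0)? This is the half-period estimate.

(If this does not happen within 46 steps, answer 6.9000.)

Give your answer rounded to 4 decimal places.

Answer: 3.9000

Derivation:
Step 0: x=[5.5000] v=[0.0000]
Step 1: x=[5.4550] v=[-0.3000]
Step 2: x=[5.3657] v=[-0.5955]
Step 3: x=[5.2334] v=[-0.8821]
Step 4: x=[5.0601] v=[-1.1554]
Step 5: x=[4.8484] v=[-1.4114]
Step 6: x=[4.6015] v=[-1.6462]
Step 7: x=[4.3230] v=[-1.8564]
Step 8: x=[4.0172] v=[-2.0387]
Step 9: x=[3.6886] v=[-2.1904]
Step 10: x=[3.3422] v=[-2.3093]
Step 11: x=[2.9832] v=[-2.3935]
Step 12: x=[2.6169] v=[-2.4418]
Step 13: x=[2.2489] v=[-2.4535]
Step 14: x=[1.8846] v=[-2.4284]
Step 15: x=[1.5296] v=[-2.3669]
Step 16: x=[1.1891] v=[-2.2699]
Step 17: x=[0.8683] v=[-2.1388]
Step 18: x=[0.5720] v=[-1.9756]
Step 19: x=[0.3046] v=[-1.7828]
Step 20: x=[0.0701] v=[-1.5633]
Step 21: x=[-0.1279] v=[-1.3203]
Step 22: x=[-0.2865] v=[-1.0575]
Step 23: x=[-0.4033] v=[-0.7788]
Step 24: x=[-0.4766] v=[-0.4885]
Step 25: x=[-0.5052] v=[-0.1908]
Step 26: x=[-0.4887] v=[0.1097]
First v>=0 after going negative at step 26, time=3.9000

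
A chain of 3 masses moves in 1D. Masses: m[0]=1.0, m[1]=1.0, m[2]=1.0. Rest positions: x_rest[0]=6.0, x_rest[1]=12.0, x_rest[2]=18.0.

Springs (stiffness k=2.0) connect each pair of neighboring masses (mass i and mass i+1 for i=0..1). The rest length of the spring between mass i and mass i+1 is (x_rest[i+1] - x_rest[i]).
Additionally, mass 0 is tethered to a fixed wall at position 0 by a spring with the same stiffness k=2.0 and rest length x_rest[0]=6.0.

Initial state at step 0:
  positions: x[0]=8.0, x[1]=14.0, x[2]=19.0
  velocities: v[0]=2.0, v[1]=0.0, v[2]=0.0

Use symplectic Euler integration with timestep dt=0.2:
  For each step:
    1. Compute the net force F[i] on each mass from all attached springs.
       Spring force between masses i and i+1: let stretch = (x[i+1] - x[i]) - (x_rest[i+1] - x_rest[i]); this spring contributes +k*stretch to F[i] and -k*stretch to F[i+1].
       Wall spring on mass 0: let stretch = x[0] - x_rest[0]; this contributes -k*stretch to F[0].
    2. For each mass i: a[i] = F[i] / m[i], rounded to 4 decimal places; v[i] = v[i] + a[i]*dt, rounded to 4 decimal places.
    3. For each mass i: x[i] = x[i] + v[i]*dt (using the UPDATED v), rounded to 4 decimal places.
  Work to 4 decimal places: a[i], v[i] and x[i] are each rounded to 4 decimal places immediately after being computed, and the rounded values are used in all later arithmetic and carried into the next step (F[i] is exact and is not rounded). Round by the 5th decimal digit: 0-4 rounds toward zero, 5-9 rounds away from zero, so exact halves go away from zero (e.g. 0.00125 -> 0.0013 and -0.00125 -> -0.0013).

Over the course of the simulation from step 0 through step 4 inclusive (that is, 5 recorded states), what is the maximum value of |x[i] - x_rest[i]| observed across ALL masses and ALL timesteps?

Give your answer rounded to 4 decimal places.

Answer: 2.2752

Derivation:
Step 0: x=[8.0000 14.0000 19.0000] v=[2.0000 0.0000 0.0000]
Step 1: x=[8.2400 13.9200 19.0800] v=[1.2000 -0.4000 0.4000]
Step 2: x=[8.2752 13.7984 19.2272] v=[0.1760 -0.6080 0.7360]
Step 3: x=[8.0902 13.6692 19.4201] v=[-0.9248 -0.6458 0.9645]
Step 4: x=[7.7043 13.5538 19.6329] v=[-1.9293 -0.5770 1.0641]
Max displacement = 2.2752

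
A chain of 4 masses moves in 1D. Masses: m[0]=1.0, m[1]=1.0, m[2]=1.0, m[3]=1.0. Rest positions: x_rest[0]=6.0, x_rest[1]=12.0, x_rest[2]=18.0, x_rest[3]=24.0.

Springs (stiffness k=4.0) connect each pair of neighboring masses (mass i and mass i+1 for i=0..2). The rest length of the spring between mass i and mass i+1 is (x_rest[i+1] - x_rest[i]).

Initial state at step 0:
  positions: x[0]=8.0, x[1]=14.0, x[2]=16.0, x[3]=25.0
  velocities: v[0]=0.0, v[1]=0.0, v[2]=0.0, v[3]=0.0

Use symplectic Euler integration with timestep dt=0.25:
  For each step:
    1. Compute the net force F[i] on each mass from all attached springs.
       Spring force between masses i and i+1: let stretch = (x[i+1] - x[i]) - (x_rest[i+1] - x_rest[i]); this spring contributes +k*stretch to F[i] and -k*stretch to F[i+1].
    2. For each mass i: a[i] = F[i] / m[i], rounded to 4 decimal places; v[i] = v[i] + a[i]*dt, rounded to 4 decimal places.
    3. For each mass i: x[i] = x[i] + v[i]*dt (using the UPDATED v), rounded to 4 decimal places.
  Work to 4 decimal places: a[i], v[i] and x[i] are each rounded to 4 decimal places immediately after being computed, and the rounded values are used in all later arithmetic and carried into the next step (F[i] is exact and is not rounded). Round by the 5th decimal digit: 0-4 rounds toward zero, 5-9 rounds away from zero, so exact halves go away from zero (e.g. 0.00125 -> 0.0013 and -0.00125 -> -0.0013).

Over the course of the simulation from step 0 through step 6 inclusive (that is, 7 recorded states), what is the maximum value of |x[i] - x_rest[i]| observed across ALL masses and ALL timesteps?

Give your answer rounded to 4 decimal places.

Answer: 2.9844

Derivation:
Step 0: x=[8.0000 14.0000 16.0000 25.0000] v=[0.0000 0.0000 0.0000 0.0000]
Step 1: x=[8.0000 13.0000 17.7500 24.2500] v=[0.0000 -4.0000 7.0000 -3.0000]
Step 2: x=[7.7500 11.9375 19.9375 23.3750] v=[-1.0000 -4.2500 8.7500 -3.5000]
Step 3: x=[7.0469 11.8281 20.9844 23.1406] v=[-2.8125 -0.4375 4.1875 -0.9375]
Step 4: x=[6.0391 12.8125 20.2813 23.8672] v=[-4.0313 3.9376 -2.8126 2.9063]
Step 5: x=[5.2246 13.9708 18.6074 25.1973] v=[-3.2579 4.6330 -6.6955 5.3204]
Step 6: x=[5.0967 14.1017 17.4219 26.3799] v=[-0.5117 0.5234 -4.7422 4.7305]
Max displacement = 2.9844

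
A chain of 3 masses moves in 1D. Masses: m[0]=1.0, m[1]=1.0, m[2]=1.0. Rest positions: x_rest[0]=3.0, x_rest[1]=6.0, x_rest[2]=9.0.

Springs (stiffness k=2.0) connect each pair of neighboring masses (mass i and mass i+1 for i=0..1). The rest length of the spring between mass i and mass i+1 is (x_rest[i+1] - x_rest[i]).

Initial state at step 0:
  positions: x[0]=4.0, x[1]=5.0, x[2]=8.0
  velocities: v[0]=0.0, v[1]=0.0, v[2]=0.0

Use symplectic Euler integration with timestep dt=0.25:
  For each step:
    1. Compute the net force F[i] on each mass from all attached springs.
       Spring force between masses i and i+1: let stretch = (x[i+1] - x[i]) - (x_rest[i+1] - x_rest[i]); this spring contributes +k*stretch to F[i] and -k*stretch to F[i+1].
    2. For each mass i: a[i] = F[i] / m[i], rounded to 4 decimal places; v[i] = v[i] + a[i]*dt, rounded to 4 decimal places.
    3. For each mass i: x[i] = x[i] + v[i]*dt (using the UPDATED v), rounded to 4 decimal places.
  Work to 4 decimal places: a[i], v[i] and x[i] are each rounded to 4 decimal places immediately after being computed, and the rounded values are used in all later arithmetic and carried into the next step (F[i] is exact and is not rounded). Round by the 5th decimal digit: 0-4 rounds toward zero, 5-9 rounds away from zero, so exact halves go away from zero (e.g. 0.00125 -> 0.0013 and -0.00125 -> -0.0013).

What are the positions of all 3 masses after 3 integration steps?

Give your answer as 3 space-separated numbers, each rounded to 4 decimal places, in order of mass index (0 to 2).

Step 0: x=[4.0000 5.0000 8.0000] v=[0.0000 0.0000 0.0000]
Step 1: x=[3.7500 5.2500 8.0000] v=[-1.0000 1.0000 0.0000]
Step 2: x=[3.3125 5.6563 8.0313] v=[-1.7500 1.6250 0.1250]
Step 3: x=[2.7930 6.0665 8.1407] v=[-2.0781 1.6406 0.4375]

Answer: 2.7930 6.0665 8.1407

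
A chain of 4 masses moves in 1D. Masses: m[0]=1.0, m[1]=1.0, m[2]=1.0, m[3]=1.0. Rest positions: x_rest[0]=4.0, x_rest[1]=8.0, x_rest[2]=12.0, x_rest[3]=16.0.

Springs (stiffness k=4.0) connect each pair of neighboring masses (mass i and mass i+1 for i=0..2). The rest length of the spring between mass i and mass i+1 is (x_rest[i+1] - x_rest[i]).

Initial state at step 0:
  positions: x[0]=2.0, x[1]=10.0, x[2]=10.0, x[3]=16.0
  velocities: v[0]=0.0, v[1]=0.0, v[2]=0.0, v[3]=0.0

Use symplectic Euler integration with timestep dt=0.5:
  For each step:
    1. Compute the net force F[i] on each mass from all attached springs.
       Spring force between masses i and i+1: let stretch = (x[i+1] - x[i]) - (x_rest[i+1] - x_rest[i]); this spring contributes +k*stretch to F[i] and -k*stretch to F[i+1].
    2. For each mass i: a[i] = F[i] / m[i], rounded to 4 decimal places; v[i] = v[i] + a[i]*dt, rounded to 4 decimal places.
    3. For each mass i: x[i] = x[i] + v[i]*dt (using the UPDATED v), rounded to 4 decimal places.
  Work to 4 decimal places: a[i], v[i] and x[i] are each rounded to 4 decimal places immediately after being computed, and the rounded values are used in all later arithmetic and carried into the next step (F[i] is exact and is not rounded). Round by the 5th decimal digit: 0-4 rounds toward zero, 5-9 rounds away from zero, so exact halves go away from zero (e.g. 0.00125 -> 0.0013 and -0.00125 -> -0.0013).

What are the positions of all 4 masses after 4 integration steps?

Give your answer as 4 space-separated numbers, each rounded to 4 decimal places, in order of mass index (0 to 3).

Step 0: x=[2.0000 10.0000 10.0000 16.0000] v=[0.0000 0.0000 0.0000 0.0000]
Step 1: x=[6.0000 2.0000 16.0000 14.0000] v=[8.0000 -16.0000 12.0000 -4.0000]
Step 2: x=[2.0000 12.0000 6.0000 18.0000] v=[-8.0000 20.0000 -20.0000 8.0000]
Step 3: x=[4.0000 6.0000 14.0000 14.0000] v=[4.0000 -12.0000 16.0000 -8.0000]
Step 4: x=[4.0000 6.0000 14.0000 14.0000] v=[0.0000 0.0000 0.0000 0.0000]

Answer: 4.0000 6.0000 14.0000 14.0000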